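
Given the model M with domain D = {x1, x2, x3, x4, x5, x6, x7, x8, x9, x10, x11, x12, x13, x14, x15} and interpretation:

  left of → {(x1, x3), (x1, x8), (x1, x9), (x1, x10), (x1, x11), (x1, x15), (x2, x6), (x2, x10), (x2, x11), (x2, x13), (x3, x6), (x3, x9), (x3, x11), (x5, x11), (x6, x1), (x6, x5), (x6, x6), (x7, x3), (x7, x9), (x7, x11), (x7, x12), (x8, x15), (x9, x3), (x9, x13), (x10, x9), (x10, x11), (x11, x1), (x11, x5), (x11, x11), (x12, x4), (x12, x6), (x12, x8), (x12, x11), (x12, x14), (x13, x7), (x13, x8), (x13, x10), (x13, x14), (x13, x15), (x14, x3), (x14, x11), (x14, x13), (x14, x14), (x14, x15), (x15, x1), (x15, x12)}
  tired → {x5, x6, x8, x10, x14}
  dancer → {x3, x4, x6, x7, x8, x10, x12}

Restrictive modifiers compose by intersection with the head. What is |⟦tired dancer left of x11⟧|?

1

⟦left of x11⟧ = {x : ⟨x, x11⟩ ∈ ⟦left of⟧} = {x1, x2, x3, x5, x7, x10, x11, x12, x14}
⟦dancer⟧ = {x3, x4, x6, x7, x8, x10, x12}
… ∩ ⟦left of x11⟧ = {x3, x4, x6, x7, x8, x10, x12} ∩ {x1, x2, x3, x5, x7, x10, x11, x12, x14} = {x3, x7, x10, x12}
… ∩ ⟦tired⟧ = {x3, x7, x10, x12} ∩ {x5, x6, x8, x10, x14} = {x10}
⟦tired dancer left of x11⟧ = {x10}, so the cardinality is 1.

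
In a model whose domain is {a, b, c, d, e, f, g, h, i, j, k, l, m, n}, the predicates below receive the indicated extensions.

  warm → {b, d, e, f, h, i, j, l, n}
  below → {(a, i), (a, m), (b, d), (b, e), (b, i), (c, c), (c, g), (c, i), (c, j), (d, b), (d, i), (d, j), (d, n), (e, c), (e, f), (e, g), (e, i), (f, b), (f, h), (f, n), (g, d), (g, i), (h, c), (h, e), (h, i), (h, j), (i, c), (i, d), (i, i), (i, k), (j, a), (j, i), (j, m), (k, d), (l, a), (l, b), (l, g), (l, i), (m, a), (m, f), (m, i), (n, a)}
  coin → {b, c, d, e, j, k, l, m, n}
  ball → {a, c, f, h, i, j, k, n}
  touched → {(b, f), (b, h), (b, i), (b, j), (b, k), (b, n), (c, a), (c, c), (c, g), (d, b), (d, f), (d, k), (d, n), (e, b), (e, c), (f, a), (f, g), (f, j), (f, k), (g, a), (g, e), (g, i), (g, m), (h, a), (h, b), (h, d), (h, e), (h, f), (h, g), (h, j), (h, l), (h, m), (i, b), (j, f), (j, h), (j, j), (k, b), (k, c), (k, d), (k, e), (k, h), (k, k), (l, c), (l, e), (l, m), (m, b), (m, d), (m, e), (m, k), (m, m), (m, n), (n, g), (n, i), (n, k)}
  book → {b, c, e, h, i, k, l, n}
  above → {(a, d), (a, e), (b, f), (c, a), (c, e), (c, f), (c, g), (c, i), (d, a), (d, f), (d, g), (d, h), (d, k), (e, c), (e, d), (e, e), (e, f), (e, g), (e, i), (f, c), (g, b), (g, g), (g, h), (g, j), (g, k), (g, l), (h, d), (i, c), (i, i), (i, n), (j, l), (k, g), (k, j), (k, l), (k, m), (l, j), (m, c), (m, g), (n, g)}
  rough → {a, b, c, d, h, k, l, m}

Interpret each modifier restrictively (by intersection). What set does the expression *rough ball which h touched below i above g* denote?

⟦which h touched⟧ = {x : ⟨h, x⟩ ∈ ⟦touched⟧} = {a, b, d, e, f, g, j, l, m}
⟦below i⟧ = {x : ⟨x, i⟩ ∈ ⟦below⟧} = {a, b, c, d, e, g, h, i, j, l, m}
⟦above g⟧ = {x : ⟨x, g⟩ ∈ ⟦above⟧} = {c, d, e, g, k, m, n}
⟦ball⟧ = {a, c, f, h, i, j, k, n}
… ∩ ⟦which h touched⟧ = {a, c, f, h, i, j, k, n} ∩ {a, b, d, e, f, g, j, l, m} = {a, f, j}
… ∩ ⟦below i⟧ = {a, f, j} ∩ {a, b, c, d, e, g, h, i, j, l, m} = {a, j}
… ∩ ⟦above g⟧ = {a, j} ∩ {c, d, e, g, k, m, n} = ∅
… ∩ ⟦rough⟧ = ∅ ∩ {a, b, c, d, h, k, l, m} = ∅
So ⟦rough ball which h touched below i above g⟧ = {}.

{}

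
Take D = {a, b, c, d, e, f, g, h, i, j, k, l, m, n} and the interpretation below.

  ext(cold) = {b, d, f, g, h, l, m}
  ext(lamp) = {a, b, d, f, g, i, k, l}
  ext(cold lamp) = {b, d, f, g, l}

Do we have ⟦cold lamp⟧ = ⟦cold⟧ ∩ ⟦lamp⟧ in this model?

yes

⟦cold⟧ ∩ ⟦lamp⟧ = {b, d, f, g, h, l, m} ∩ {a, b, d, f, g, i, k, l} = {b, d, f, g, l}
Observed ⟦cold lamp⟧ = {b, d, f, g, l}.
These coincide, so the modifier is intersective here.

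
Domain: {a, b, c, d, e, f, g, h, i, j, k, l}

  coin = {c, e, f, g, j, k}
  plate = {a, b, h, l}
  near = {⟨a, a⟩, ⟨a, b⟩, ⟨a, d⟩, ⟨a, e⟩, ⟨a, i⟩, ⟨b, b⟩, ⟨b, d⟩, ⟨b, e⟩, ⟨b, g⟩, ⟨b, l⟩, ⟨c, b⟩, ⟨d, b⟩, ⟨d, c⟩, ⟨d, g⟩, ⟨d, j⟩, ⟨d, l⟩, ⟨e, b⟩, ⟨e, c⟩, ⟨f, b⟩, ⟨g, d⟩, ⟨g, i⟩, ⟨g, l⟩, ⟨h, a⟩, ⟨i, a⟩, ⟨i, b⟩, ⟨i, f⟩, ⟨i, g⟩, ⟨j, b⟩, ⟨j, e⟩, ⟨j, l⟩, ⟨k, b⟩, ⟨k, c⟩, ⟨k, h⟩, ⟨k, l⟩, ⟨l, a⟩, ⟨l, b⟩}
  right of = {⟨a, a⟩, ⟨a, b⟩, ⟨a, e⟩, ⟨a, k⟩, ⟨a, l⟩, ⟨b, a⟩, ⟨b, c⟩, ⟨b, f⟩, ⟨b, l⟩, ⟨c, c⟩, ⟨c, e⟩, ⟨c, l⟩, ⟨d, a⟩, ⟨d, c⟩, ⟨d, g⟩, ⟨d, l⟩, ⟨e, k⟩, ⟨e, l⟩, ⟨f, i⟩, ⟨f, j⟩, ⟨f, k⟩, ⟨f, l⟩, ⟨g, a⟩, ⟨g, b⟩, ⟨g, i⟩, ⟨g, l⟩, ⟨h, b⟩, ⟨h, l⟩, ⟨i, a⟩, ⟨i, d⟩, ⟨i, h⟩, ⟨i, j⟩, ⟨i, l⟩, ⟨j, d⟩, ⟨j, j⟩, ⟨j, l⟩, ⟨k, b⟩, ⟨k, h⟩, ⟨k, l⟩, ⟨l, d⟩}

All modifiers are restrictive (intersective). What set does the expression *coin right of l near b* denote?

⟦right of l⟧ = {x : ⟨x, l⟩ ∈ ⟦right of⟧} = {a, b, c, d, e, f, g, h, i, j, k}
⟦near b⟧ = {x : ⟨x, b⟩ ∈ ⟦near⟧} = {a, b, c, d, e, f, i, j, k, l}
⟦coin⟧ = {c, e, f, g, j, k}
… ∩ ⟦right of l⟧ = {c, e, f, g, j, k} ∩ {a, b, c, d, e, f, g, h, i, j, k} = {c, e, f, g, j, k}
… ∩ ⟦near b⟧ = {c, e, f, g, j, k} ∩ {a, b, c, d, e, f, i, j, k, l} = {c, e, f, j, k}
So ⟦coin right of l near b⟧ = {c, e, f, j, k}.

{c, e, f, j, k}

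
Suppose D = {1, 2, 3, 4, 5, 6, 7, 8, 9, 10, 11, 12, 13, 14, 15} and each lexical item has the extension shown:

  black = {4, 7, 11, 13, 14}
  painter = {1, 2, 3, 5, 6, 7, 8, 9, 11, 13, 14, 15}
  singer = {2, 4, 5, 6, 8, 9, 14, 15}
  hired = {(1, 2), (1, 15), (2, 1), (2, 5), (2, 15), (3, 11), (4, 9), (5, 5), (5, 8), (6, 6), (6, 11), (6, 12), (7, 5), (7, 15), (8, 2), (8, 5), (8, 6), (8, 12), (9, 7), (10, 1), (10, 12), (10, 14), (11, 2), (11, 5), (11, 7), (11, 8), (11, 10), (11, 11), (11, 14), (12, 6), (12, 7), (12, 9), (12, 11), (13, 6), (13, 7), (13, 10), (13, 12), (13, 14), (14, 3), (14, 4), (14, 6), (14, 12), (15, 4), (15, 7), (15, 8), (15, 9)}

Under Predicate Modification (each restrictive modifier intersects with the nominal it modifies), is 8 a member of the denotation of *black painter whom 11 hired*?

⟦whom 11 hired⟧ = {x : ⟨11, x⟩ ∈ ⟦hired⟧} = {2, 5, 7, 8, 10, 11, 14}
⟦painter⟧ = {1, 2, 3, 5, 6, 7, 8, 9, 11, 13, 14, 15}
… ∩ ⟦whom 11 hired⟧ = {1, 2, 3, 5, 6, 7, 8, 9, 11, 13, 14, 15} ∩ {2, 5, 7, 8, 10, 11, 14} = {2, 5, 7, 8, 11, 14}
… ∩ ⟦black⟧ = {2, 5, 7, 8, 11, 14} ∩ {4, 7, 11, 13, 14} = {7, 11, 14}
⟦black painter whom 11 hired⟧ = {7, 11, 14}; 8 ∉ this set.

no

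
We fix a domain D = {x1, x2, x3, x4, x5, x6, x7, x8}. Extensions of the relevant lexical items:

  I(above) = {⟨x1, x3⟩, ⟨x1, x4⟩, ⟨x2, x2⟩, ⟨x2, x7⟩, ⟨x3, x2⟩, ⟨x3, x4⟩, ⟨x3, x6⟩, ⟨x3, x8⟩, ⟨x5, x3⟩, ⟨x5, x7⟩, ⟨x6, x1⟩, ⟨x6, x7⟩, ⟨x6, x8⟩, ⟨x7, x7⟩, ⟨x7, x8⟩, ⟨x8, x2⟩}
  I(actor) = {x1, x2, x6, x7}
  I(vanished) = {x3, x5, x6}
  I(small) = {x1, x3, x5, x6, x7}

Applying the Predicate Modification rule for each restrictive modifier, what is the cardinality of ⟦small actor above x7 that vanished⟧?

1

⟦above x7⟧ = {x : ⟨x, x7⟩ ∈ ⟦above⟧} = {x2, x5, x6, x7}
⟦that vanished⟧ = ⟦vanished⟧ = {x3, x5, x6}
⟦actor⟧ = {x1, x2, x6, x7}
… ∩ ⟦above x7⟧ = {x1, x2, x6, x7} ∩ {x2, x5, x6, x7} = {x2, x6, x7}
… ∩ ⟦that vanished⟧ = {x2, x6, x7} ∩ {x3, x5, x6} = {x6}
… ∩ ⟦small⟧ = {x6} ∩ {x1, x3, x5, x6, x7} = {x6}
⟦small actor above x7 that vanished⟧ = {x6}, so the cardinality is 1.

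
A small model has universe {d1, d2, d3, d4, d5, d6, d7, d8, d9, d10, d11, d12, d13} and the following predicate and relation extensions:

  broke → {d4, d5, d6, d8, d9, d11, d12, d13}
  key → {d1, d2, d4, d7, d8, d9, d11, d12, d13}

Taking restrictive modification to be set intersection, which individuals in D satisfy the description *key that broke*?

{d4, d8, d9, d11, d12, d13}

⟦that broke⟧ = ⟦broke⟧ = {d4, d5, d6, d8, d9, d11, d12, d13}
⟦key⟧ = {d1, d2, d4, d7, d8, d9, d11, d12, d13}
… ∩ ⟦that broke⟧ = {d1, d2, d4, d7, d8, d9, d11, d12, d13} ∩ {d4, d5, d6, d8, d9, d11, d12, d13} = {d4, d8, d9, d11, d12, d13}
So ⟦key that broke⟧ = {d4, d8, d9, d11, d12, d13}.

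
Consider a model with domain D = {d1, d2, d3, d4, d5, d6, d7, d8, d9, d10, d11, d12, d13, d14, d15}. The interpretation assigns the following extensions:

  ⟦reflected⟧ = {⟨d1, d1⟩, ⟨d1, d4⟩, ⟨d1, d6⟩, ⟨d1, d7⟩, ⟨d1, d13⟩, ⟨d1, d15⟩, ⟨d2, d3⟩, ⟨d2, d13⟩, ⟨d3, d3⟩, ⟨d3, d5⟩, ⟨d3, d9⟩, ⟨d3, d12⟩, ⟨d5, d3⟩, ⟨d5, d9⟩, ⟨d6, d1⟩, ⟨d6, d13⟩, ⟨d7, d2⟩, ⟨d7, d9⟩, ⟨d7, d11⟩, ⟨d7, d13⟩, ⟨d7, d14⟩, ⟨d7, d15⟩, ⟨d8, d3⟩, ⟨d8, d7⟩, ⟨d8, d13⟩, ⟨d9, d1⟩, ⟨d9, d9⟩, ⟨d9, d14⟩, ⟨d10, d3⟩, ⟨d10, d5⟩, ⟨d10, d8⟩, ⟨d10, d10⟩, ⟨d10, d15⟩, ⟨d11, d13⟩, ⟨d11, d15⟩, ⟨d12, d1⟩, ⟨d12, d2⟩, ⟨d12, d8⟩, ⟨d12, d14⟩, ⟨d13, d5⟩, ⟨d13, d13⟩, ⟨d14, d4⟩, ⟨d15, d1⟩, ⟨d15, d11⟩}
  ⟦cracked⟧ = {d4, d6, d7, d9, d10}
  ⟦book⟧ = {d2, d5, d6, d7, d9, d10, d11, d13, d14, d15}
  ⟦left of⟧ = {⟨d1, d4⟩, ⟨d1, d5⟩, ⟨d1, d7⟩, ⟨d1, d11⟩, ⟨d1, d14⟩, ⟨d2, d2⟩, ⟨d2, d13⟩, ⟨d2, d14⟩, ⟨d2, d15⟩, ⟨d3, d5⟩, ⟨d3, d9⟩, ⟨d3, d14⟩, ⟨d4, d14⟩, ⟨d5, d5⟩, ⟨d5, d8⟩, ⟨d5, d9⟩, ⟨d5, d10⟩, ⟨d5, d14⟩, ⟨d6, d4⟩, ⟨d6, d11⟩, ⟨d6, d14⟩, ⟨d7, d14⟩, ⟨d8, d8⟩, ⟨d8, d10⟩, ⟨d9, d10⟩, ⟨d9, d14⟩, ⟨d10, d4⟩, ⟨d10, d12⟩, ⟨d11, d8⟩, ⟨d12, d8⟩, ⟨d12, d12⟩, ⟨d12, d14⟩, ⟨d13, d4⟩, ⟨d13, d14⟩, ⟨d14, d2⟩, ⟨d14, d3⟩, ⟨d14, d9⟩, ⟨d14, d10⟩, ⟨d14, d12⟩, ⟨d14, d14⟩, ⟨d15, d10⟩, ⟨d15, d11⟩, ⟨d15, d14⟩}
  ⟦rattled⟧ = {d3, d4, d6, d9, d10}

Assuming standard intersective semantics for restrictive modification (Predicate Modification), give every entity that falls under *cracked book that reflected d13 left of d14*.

⟦that reflected d13⟧ = {x : ⟨x, d13⟩ ∈ ⟦reflected⟧} = {d1, d2, d6, d7, d8, d11, d13}
⟦left of d14⟧ = {x : ⟨x, d14⟩ ∈ ⟦left of⟧} = {d1, d2, d3, d4, d5, d6, d7, d9, d12, d13, d14, d15}
⟦book⟧ = {d2, d5, d6, d7, d9, d10, d11, d13, d14, d15}
… ∩ ⟦that reflected d13⟧ = {d2, d5, d6, d7, d9, d10, d11, d13, d14, d15} ∩ {d1, d2, d6, d7, d8, d11, d13} = {d2, d6, d7, d11, d13}
… ∩ ⟦left of d14⟧ = {d2, d6, d7, d11, d13} ∩ {d1, d2, d3, d4, d5, d6, d7, d9, d12, d13, d14, d15} = {d2, d6, d7, d13}
… ∩ ⟦cracked⟧ = {d2, d6, d7, d13} ∩ {d4, d6, d7, d9, d10} = {d6, d7}
So ⟦cracked book that reflected d13 left of d14⟧ = {d6, d7}.

{d6, d7}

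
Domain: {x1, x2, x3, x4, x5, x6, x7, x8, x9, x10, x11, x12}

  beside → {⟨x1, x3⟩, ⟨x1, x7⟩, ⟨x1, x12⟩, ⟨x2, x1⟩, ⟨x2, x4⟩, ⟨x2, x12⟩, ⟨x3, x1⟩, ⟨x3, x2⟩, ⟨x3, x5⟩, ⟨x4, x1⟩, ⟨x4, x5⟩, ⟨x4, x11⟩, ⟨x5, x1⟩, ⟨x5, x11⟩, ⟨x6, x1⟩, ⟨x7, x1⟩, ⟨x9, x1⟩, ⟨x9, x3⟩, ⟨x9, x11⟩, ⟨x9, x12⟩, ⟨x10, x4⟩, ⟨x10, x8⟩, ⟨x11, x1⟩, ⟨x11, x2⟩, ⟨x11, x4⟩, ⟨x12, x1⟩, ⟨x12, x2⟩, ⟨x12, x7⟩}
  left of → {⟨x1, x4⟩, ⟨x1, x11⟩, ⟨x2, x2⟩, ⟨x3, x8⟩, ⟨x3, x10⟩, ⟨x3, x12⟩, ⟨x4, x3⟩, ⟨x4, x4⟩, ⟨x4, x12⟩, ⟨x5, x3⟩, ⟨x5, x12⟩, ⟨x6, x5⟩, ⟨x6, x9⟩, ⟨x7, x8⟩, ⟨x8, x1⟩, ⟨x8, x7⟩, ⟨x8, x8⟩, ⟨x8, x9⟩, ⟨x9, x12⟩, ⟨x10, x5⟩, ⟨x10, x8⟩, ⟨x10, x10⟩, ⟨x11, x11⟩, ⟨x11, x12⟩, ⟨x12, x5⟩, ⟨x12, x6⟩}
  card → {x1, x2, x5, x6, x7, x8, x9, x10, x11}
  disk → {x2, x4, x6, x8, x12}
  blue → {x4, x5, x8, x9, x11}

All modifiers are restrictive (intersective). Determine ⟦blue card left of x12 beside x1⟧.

⟦left of x12⟧ = {x : ⟨x, x12⟩ ∈ ⟦left of⟧} = {x3, x4, x5, x9, x11}
⟦beside x1⟧ = {x : ⟨x, x1⟩ ∈ ⟦beside⟧} = {x2, x3, x4, x5, x6, x7, x9, x11, x12}
⟦card⟧ = {x1, x2, x5, x6, x7, x8, x9, x10, x11}
… ∩ ⟦left of x12⟧ = {x1, x2, x5, x6, x7, x8, x9, x10, x11} ∩ {x3, x4, x5, x9, x11} = {x5, x9, x11}
… ∩ ⟦beside x1⟧ = {x5, x9, x11} ∩ {x2, x3, x4, x5, x6, x7, x9, x11, x12} = {x5, x9, x11}
… ∩ ⟦blue⟧ = {x5, x9, x11} ∩ {x4, x5, x8, x9, x11} = {x5, x9, x11}
So ⟦blue card left of x12 beside x1⟧ = {x5, x9, x11}.

{x5, x9, x11}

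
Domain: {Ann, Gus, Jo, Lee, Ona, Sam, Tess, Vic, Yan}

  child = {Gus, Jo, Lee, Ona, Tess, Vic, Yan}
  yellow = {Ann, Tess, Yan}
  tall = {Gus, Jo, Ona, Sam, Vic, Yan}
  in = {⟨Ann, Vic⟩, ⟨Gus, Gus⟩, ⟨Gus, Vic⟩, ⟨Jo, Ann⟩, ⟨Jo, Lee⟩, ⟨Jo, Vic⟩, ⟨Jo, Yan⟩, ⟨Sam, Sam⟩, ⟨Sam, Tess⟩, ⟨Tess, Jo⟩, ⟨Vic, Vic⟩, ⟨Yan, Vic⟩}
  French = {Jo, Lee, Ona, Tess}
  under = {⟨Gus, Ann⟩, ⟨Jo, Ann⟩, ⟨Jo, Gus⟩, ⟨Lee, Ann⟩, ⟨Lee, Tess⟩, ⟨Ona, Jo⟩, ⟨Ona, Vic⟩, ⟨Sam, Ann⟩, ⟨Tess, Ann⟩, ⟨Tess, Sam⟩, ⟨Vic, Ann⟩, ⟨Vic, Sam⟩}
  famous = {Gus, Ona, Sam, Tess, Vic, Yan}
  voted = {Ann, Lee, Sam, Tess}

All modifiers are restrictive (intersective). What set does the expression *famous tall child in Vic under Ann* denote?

⟦in Vic⟧ = {x : ⟨x, Vic⟩ ∈ ⟦in⟧} = {Ann, Gus, Jo, Vic, Yan}
⟦under Ann⟧ = {x : ⟨x, Ann⟩ ∈ ⟦under⟧} = {Gus, Jo, Lee, Sam, Tess, Vic}
⟦child⟧ = {Gus, Jo, Lee, Ona, Tess, Vic, Yan}
… ∩ ⟦in Vic⟧ = {Gus, Jo, Lee, Ona, Tess, Vic, Yan} ∩ {Ann, Gus, Jo, Vic, Yan} = {Gus, Jo, Vic, Yan}
… ∩ ⟦under Ann⟧ = {Gus, Jo, Vic, Yan} ∩ {Gus, Jo, Lee, Sam, Tess, Vic} = {Gus, Jo, Vic}
… ∩ ⟦famous⟧ = {Gus, Jo, Vic} ∩ {Gus, Ona, Sam, Tess, Vic, Yan} = {Gus, Vic}
… ∩ ⟦tall⟧ = {Gus, Vic} ∩ {Gus, Jo, Ona, Sam, Vic, Yan} = {Gus, Vic}
So ⟦famous tall child in Vic under Ann⟧ = {Gus, Vic}.

{Gus, Vic}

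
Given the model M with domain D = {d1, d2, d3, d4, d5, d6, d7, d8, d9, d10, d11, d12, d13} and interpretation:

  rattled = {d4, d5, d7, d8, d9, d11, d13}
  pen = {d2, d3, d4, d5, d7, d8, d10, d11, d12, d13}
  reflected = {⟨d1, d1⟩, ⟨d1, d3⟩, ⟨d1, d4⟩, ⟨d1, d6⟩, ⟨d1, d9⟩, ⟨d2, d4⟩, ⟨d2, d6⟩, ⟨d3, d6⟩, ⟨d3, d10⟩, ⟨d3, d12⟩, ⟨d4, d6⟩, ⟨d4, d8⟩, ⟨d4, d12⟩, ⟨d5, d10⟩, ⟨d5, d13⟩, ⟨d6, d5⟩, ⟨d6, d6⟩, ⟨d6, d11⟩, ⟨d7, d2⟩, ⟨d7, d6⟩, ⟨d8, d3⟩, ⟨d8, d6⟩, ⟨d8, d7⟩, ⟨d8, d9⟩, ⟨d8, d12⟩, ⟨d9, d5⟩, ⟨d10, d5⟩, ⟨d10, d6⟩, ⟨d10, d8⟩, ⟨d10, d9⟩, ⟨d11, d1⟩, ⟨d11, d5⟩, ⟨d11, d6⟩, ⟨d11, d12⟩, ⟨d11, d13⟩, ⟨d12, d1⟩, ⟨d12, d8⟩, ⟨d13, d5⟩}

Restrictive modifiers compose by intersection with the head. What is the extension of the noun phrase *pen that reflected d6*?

{d2, d3, d4, d7, d8, d10, d11}

⟦that reflected d6⟧ = {x : ⟨x, d6⟩ ∈ ⟦reflected⟧} = {d1, d2, d3, d4, d6, d7, d8, d10, d11}
⟦pen⟧ = {d2, d3, d4, d5, d7, d8, d10, d11, d12, d13}
… ∩ ⟦that reflected d6⟧ = {d2, d3, d4, d5, d7, d8, d10, d11, d12, d13} ∩ {d1, d2, d3, d4, d6, d7, d8, d10, d11} = {d2, d3, d4, d7, d8, d10, d11}
So ⟦pen that reflected d6⟧ = {d2, d3, d4, d7, d8, d10, d11}.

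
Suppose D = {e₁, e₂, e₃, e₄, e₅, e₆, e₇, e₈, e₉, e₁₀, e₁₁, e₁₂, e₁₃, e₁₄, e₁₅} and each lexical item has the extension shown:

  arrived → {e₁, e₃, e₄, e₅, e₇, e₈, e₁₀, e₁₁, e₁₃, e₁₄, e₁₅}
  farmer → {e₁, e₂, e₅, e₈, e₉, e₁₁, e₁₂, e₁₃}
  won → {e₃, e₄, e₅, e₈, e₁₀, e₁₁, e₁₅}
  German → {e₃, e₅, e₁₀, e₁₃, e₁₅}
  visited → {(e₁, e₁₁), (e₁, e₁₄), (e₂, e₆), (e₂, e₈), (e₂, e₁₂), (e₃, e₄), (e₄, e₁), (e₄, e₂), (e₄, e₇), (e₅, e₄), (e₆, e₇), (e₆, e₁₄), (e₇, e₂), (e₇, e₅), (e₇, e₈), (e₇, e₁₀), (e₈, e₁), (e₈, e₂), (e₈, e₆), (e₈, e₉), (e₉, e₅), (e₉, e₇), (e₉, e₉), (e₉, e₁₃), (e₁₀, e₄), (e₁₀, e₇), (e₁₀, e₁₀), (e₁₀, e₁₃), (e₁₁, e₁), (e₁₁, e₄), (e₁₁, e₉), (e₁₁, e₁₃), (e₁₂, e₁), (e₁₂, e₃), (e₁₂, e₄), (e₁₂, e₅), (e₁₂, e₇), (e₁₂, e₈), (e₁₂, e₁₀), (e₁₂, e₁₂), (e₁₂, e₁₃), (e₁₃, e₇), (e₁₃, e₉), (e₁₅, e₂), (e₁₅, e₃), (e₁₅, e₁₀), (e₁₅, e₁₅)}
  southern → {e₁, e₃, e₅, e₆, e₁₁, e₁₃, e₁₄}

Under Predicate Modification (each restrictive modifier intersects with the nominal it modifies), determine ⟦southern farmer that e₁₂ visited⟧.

⟦that e₁₂ visited⟧ = {x : ⟨e₁₂, x⟩ ∈ ⟦visited⟧} = {e₁, e₃, e₄, e₅, e₇, e₈, e₁₀, e₁₂, e₁₃}
⟦farmer⟧ = {e₁, e₂, e₅, e₈, e₉, e₁₁, e₁₂, e₁₃}
… ∩ ⟦that e₁₂ visited⟧ = {e₁, e₂, e₅, e₈, e₉, e₁₁, e₁₂, e₁₃} ∩ {e₁, e₃, e₄, e₅, e₇, e₈, e₁₀, e₁₂, e₁₃} = {e₁, e₅, e₈, e₁₂, e₁₃}
… ∩ ⟦southern⟧ = {e₁, e₅, e₈, e₁₂, e₁₃} ∩ {e₁, e₃, e₅, e₆, e₁₁, e₁₃, e₁₄} = {e₁, e₅, e₁₃}
So ⟦southern farmer that e₁₂ visited⟧ = {e₁, e₅, e₁₃}.

{e₁, e₅, e₁₃}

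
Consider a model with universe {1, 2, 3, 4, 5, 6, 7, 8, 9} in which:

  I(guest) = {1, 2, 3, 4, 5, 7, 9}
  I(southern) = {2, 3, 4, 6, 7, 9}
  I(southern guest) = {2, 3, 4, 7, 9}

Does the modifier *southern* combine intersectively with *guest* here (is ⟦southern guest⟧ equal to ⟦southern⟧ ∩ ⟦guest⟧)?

⟦southern⟧ ∩ ⟦guest⟧ = {2, 3, 4, 6, 7, 9} ∩ {1, 2, 3, 4, 5, 7, 9} = {2, 3, 4, 7, 9}
Observed ⟦southern guest⟧ = {2, 3, 4, 7, 9}.
These coincide, so the modifier is intersective here.

yes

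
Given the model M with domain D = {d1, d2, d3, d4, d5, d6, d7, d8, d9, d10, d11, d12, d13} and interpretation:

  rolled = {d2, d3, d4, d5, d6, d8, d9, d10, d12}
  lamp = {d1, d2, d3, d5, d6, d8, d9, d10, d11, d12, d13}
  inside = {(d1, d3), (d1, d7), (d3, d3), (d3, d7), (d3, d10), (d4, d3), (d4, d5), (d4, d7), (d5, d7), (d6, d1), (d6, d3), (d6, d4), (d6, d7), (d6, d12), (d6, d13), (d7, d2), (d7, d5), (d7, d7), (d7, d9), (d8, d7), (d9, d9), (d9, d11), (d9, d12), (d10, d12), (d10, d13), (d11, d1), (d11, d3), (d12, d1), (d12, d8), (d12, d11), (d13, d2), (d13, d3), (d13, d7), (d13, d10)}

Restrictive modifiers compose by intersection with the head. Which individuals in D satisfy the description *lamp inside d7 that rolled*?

⟦inside d7⟧ = {x : ⟨x, d7⟩ ∈ ⟦inside⟧} = {d1, d3, d4, d5, d6, d7, d8, d13}
⟦that rolled⟧ = ⟦rolled⟧ = {d2, d3, d4, d5, d6, d8, d9, d10, d12}
⟦lamp⟧ = {d1, d2, d3, d5, d6, d8, d9, d10, d11, d12, d13}
… ∩ ⟦inside d7⟧ = {d1, d2, d3, d5, d6, d8, d9, d10, d11, d12, d13} ∩ {d1, d3, d4, d5, d6, d7, d8, d13} = {d1, d3, d5, d6, d8, d13}
… ∩ ⟦that rolled⟧ = {d1, d3, d5, d6, d8, d13} ∩ {d2, d3, d4, d5, d6, d8, d9, d10, d12} = {d3, d5, d6, d8}
So ⟦lamp inside d7 that rolled⟧ = {d3, d5, d6, d8}.

{d3, d5, d6, d8}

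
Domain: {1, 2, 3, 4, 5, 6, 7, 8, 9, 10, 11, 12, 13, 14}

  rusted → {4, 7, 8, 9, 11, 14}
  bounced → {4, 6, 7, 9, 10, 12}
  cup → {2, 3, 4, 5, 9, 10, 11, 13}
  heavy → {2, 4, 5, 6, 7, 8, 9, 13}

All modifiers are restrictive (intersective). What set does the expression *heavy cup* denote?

⟦cup⟧ = {2, 3, 4, 5, 9, 10, 11, 13}
… ∩ ⟦heavy⟧ = {2, 3, 4, 5, 9, 10, 11, 13} ∩ {2, 4, 5, 6, 7, 8, 9, 13} = {2, 4, 5, 9, 13}
So ⟦heavy cup⟧ = {2, 4, 5, 9, 13}.

{2, 4, 5, 9, 13}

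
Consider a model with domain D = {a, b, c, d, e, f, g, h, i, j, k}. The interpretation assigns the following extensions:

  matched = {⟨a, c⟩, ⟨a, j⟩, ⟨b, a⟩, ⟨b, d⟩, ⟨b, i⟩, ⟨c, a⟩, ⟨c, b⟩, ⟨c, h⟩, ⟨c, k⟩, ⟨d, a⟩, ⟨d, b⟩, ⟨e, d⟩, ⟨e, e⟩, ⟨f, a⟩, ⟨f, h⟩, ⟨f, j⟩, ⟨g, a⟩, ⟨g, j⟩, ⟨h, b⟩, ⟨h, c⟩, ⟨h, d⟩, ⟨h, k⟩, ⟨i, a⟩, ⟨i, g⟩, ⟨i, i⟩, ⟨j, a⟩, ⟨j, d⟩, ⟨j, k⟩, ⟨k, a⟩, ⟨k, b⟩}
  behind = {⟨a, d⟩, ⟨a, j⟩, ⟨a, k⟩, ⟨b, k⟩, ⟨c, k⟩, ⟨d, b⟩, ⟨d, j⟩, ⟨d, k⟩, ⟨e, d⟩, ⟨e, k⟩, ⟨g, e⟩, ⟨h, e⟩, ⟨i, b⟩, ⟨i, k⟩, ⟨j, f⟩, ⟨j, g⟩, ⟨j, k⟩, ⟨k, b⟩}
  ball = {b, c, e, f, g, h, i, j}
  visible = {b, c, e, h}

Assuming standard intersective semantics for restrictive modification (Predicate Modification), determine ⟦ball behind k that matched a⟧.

⟦behind k⟧ = {x : ⟨x, k⟩ ∈ ⟦behind⟧} = {a, b, c, d, e, i, j}
⟦that matched a⟧ = {x : ⟨x, a⟩ ∈ ⟦matched⟧} = {b, c, d, f, g, i, j, k}
⟦ball⟧ = {b, c, e, f, g, h, i, j}
… ∩ ⟦behind k⟧ = {b, c, e, f, g, h, i, j} ∩ {a, b, c, d, e, i, j} = {b, c, e, i, j}
… ∩ ⟦that matched a⟧ = {b, c, e, i, j} ∩ {b, c, d, f, g, i, j, k} = {b, c, i, j}
So ⟦ball behind k that matched a⟧ = {b, c, i, j}.

{b, c, i, j}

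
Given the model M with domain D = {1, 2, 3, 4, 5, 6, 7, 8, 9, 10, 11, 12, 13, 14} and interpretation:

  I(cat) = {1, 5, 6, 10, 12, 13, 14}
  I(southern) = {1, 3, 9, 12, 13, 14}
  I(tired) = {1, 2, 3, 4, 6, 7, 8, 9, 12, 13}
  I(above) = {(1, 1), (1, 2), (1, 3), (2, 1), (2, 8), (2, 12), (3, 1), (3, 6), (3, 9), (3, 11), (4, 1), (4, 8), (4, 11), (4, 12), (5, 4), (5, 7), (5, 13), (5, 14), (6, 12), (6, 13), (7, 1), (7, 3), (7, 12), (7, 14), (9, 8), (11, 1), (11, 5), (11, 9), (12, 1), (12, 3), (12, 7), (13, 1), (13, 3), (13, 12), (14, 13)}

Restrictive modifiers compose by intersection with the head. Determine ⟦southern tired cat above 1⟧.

{1, 12, 13}

⟦above 1⟧ = {x : ⟨x, 1⟩ ∈ ⟦above⟧} = {1, 2, 3, 4, 7, 11, 12, 13}
⟦cat⟧ = {1, 5, 6, 10, 12, 13, 14}
… ∩ ⟦above 1⟧ = {1, 5, 6, 10, 12, 13, 14} ∩ {1, 2, 3, 4, 7, 11, 12, 13} = {1, 12, 13}
… ∩ ⟦southern⟧ = {1, 12, 13} ∩ {1, 3, 9, 12, 13, 14} = {1, 12, 13}
… ∩ ⟦tired⟧ = {1, 12, 13} ∩ {1, 2, 3, 4, 6, 7, 8, 9, 12, 13} = {1, 12, 13}
So ⟦southern tired cat above 1⟧ = {1, 12, 13}.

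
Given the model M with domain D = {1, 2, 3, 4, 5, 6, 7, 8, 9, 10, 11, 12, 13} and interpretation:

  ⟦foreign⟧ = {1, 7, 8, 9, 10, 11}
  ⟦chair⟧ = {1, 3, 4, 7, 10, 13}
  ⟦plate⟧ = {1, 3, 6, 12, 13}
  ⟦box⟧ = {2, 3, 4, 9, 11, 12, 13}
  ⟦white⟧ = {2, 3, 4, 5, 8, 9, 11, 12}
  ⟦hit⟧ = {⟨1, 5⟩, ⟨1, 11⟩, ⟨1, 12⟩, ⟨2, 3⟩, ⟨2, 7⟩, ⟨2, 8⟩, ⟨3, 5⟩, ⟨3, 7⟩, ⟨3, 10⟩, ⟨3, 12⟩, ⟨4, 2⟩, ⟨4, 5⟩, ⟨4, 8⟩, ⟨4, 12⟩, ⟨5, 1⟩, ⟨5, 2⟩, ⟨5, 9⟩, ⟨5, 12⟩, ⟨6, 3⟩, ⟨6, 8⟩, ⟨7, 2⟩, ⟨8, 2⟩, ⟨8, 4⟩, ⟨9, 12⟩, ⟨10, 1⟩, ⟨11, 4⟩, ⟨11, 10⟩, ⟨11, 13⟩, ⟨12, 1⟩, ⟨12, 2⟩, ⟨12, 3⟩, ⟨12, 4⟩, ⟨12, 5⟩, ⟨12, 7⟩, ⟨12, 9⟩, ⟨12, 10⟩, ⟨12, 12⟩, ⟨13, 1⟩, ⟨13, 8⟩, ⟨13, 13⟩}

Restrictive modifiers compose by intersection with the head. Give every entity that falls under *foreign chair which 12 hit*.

{1, 7, 10}

⟦which 12 hit⟧ = {x : ⟨12, x⟩ ∈ ⟦hit⟧} = {1, 2, 3, 4, 5, 7, 9, 10, 12}
⟦chair⟧ = {1, 3, 4, 7, 10, 13}
… ∩ ⟦which 12 hit⟧ = {1, 3, 4, 7, 10, 13} ∩ {1, 2, 3, 4, 5, 7, 9, 10, 12} = {1, 3, 4, 7, 10}
… ∩ ⟦foreign⟧ = {1, 3, 4, 7, 10} ∩ {1, 7, 8, 9, 10, 11} = {1, 7, 10}
So ⟦foreign chair which 12 hit⟧ = {1, 7, 10}.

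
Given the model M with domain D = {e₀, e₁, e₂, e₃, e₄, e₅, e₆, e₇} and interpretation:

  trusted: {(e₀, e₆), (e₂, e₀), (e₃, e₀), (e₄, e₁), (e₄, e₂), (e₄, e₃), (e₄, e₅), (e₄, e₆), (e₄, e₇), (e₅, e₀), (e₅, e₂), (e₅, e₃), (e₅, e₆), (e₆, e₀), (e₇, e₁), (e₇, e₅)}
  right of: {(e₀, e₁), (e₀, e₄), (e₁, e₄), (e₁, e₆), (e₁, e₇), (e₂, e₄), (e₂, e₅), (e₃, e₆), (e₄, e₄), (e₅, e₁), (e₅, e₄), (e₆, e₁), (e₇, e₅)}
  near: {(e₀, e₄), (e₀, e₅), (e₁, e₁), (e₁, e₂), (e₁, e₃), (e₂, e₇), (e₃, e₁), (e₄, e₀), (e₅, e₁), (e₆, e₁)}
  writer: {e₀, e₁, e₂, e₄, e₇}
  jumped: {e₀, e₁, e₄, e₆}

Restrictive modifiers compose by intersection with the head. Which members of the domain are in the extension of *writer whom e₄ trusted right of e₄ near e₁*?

⟦whom e₄ trusted⟧ = {x : ⟨e₄, x⟩ ∈ ⟦trusted⟧} = {e₁, e₂, e₃, e₅, e₆, e₇}
⟦right of e₄⟧ = {x : ⟨x, e₄⟩ ∈ ⟦right of⟧} = {e₀, e₁, e₂, e₄, e₅}
⟦near e₁⟧ = {x : ⟨x, e₁⟩ ∈ ⟦near⟧} = {e₁, e₃, e₅, e₆}
⟦writer⟧ = {e₀, e₁, e₂, e₄, e₇}
… ∩ ⟦whom e₄ trusted⟧ = {e₀, e₁, e₂, e₄, e₇} ∩ {e₁, e₂, e₃, e₅, e₆, e₇} = {e₁, e₂, e₇}
… ∩ ⟦right of e₄⟧ = {e₁, e₂, e₇} ∩ {e₀, e₁, e₂, e₄, e₅} = {e₁, e₂}
… ∩ ⟦near e₁⟧ = {e₁, e₂} ∩ {e₁, e₃, e₅, e₆} = {e₁}
So ⟦writer whom e₄ trusted right of e₄ near e₁⟧ = {e₁}.

{e₁}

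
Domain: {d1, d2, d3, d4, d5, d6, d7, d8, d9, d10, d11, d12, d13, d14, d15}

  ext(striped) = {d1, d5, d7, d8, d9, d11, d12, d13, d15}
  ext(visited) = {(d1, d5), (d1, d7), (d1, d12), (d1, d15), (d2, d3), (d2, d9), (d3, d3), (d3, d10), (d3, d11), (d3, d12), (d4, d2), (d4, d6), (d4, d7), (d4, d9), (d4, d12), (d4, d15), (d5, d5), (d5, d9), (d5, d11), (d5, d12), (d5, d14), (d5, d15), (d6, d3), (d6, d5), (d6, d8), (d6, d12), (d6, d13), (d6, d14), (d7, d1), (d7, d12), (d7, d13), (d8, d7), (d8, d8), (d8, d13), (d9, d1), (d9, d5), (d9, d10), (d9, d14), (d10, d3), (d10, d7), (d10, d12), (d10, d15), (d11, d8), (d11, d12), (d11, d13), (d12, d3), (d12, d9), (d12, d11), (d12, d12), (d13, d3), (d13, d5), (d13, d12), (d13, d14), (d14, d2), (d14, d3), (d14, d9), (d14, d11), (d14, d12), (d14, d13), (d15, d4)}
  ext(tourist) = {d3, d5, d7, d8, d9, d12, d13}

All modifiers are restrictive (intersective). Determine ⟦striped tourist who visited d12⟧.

⟦who visited d12⟧ = {x : ⟨x, d12⟩ ∈ ⟦visited⟧} = {d1, d3, d4, d5, d6, d7, d10, d11, d12, d13, d14}
⟦tourist⟧ = {d3, d5, d7, d8, d9, d12, d13}
… ∩ ⟦who visited d12⟧ = {d3, d5, d7, d8, d9, d12, d13} ∩ {d1, d3, d4, d5, d6, d7, d10, d11, d12, d13, d14} = {d3, d5, d7, d12, d13}
… ∩ ⟦striped⟧ = {d3, d5, d7, d12, d13} ∩ {d1, d5, d7, d8, d9, d11, d12, d13, d15} = {d5, d7, d12, d13}
So ⟦striped tourist who visited d12⟧ = {d5, d7, d12, d13}.

{d5, d7, d12, d13}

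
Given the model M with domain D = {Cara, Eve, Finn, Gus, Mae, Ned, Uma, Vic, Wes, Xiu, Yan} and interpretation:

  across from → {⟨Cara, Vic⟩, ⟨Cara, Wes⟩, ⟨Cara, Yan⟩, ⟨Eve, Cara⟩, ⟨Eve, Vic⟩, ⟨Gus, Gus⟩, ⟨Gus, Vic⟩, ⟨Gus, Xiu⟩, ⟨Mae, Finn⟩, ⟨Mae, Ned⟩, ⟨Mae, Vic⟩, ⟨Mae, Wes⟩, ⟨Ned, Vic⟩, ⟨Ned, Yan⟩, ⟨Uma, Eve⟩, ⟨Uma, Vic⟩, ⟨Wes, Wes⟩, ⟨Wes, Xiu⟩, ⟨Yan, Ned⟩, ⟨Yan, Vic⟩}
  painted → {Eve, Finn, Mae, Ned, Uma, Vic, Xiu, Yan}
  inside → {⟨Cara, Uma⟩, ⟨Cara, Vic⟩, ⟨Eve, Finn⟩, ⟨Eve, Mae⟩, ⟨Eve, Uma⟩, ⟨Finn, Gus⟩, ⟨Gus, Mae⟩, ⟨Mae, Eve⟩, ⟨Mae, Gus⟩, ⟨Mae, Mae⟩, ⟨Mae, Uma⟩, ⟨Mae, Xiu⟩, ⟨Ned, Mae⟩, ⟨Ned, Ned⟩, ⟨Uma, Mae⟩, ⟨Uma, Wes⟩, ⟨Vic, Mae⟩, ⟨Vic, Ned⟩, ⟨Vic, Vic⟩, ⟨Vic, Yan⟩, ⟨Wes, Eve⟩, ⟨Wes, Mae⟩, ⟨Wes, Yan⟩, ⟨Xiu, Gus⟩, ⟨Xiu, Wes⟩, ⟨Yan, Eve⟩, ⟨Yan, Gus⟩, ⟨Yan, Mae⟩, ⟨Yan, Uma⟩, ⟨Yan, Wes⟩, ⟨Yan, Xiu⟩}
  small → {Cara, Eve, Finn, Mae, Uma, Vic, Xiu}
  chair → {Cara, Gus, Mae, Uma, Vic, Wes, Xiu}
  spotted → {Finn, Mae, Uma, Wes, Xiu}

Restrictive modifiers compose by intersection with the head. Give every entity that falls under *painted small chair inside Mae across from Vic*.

⟦inside Mae⟧ = {x : ⟨x, Mae⟩ ∈ ⟦inside⟧} = {Eve, Gus, Mae, Ned, Uma, Vic, Wes, Yan}
⟦across from Vic⟧ = {x : ⟨x, Vic⟩ ∈ ⟦across from⟧} = {Cara, Eve, Gus, Mae, Ned, Uma, Yan}
⟦chair⟧ = {Cara, Gus, Mae, Uma, Vic, Wes, Xiu}
… ∩ ⟦inside Mae⟧ = {Cara, Gus, Mae, Uma, Vic, Wes, Xiu} ∩ {Eve, Gus, Mae, Ned, Uma, Vic, Wes, Yan} = {Gus, Mae, Uma, Vic, Wes}
… ∩ ⟦across from Vic⟧ = {Gus, Mae, Uma, Vic, Wes} ∩ {Cara, Eve, Gus, Mae, Ned, Uma, Yan} = {Gus, Mae, Uma}
… ∩ ⟦painted⟧ = {Gus, Mae, Uma} ∩ {Eve, Finn, Mae, Ned, Uma, Vic, Xiu, Yan} = {Mae, Uma}
… ∩ ⟦small⟧ = {Mae, Uma} ∩ {Cara, Eve, Finn, Mae, Uma, Vic, Xiu} = {Mae, Uma}
So ⟦painted small chair inside Mae across from Vic⟧ = {Mae, Uma}.

{Mae, Uma}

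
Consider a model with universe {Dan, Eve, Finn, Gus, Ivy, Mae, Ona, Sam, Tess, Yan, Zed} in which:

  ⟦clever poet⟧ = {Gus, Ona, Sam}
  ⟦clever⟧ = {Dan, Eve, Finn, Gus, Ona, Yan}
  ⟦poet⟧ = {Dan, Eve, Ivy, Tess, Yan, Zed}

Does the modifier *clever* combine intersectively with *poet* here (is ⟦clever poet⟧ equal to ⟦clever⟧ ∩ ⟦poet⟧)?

no

⟦clever⟧ ∩ ⟦poet⟧ = {Dan, Eve, Finn, Gus, Ona, Yan} ∩ {Dan, Eve, Ivy, Tess, Yan, Zed} = {Dan, Eve, Yan}
Observed ⟦clever poet⟧ = {Gus, Ona, Sam}.
These differ, so the modifier is not intersective in this model.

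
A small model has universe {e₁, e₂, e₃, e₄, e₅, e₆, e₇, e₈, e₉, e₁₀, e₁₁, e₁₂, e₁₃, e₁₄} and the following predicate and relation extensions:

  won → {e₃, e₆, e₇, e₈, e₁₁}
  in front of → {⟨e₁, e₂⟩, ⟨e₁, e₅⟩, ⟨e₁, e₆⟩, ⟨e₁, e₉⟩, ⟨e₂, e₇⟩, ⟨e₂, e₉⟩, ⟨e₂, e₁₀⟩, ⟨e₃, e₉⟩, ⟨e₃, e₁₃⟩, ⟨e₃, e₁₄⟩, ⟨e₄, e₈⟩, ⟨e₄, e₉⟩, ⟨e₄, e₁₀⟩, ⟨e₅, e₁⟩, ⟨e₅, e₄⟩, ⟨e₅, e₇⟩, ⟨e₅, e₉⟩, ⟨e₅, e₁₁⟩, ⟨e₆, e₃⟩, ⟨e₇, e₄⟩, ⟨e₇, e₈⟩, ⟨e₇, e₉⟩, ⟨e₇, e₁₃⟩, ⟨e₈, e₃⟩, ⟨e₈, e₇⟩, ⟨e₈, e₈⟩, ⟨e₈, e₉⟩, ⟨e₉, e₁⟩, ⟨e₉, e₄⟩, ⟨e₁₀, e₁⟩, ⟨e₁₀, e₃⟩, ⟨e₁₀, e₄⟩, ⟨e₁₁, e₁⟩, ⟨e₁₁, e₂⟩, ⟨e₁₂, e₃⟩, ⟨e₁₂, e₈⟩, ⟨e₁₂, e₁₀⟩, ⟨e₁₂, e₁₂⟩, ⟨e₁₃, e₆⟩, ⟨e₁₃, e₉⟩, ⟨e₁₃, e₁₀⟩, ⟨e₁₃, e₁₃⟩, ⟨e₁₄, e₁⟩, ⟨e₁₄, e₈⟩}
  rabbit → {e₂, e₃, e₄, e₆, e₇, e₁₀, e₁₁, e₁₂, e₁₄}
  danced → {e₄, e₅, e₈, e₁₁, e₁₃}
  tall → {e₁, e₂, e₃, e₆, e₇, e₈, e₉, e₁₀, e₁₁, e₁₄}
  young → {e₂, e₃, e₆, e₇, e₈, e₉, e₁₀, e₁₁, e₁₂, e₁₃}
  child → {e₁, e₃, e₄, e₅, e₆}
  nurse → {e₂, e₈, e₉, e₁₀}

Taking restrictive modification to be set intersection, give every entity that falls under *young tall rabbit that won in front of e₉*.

{e₃, e₇}

⟦that won⟧ = ⟦won⟧ = {e₃, e₆, e₇, e₈, e₁₁}
⟦in front of e₉⟧ = {x : ⟨x, e₉⟩ ∈ ⟦in front of⟧} = {e₁, e₂, e₃, e₄, e₅, e₇, e₈, e₁₃}
⟦rabbit⟧ = {e₂, e₃, e₄, e₆, e₇, e₁₀, e₁₁, e₁₂, e₁₄}
… ∩ ⟦that won⟧ = {e₂, e₃, e₄, e₆, e₇, e₁₀, e₁₁, e₁₂, e₁₄} ∩ {e₃, e₆, e₇, e₈, e₁₁} = {e₃, e₆, e₇, e₁₁}
… ∩ ⟦in front of e₉⟧ = {e₃, e₆, e₇, e₁₁} ∩ {e₁, e₂, e₃, e₄, e₅, e₇, e₈, e₁₃} = {e₃, e₇}
… ∩ ⟦young⟧ = {e₃, e₇} ∩ {e₂, e₃, e₆, e₇, e₈, e₉, e₁₀, e₁₁, e₁₂, e₁₃} = {e₃, e₇}
… ∩ ⟦tall⟧ = {e₃, e₇} ∩ {e₁, e₂, e₃, e₆, e₇, e₈, e₉, e₁₀, e₁₁, e₁₄} = {e₃, e₇}
So ⟦young tall rabbit that won in front of e₉⟧ = {e₃, e₇}.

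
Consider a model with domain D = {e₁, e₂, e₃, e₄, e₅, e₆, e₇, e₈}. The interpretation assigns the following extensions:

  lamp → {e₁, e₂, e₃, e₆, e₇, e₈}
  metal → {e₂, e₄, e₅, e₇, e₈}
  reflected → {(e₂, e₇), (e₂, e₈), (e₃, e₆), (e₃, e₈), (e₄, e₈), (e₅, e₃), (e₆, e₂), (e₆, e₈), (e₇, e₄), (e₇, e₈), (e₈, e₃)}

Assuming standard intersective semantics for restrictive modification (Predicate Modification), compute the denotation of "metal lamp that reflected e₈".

⟦that reflected e₈⟧ = {x : ⟨x, e₈⟩ ∈ ⟦reflected⟧} = {e₂, e₃, e₄, e₆, e₇}
⟦lamp⟧ = {e₁, e₂, e₃, e₆, e₇, e₈}
… ∩ ⟦that reflected e₈⟧ = {e₁, e₂, e₃, e₆, e₇, e₈} ∩ {e₂, e₃, e₄, e₆, e₇} = {e₂, e₃, e₆, e₇}
… ∩ ⟦metal⟧ = {e₂, e₃, e₆, e₇} ∩ {e₂, e₄, e₅, e₇, e₈} = {e₂, e₇}
So ⟦metal lamp that reflected e₈⟧ = {e₂, e₇}.

{e₂, e₇}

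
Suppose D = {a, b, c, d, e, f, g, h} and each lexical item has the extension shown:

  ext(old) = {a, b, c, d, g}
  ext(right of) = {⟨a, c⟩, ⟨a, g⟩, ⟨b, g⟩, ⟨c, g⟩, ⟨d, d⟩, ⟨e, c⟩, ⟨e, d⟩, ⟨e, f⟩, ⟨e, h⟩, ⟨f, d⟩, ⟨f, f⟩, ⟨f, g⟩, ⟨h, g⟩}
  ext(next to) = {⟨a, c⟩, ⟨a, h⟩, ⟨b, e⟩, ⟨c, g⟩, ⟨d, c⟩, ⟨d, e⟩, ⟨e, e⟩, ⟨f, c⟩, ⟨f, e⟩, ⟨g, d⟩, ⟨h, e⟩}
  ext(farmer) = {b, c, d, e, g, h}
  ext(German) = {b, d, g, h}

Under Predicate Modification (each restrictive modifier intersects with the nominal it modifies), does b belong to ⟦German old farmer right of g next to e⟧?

yes

⟦right of g⟧ = {x : ⟨x, g⟩ ∈ ⟦right of⟧} = {a, b, c, f, h}
⟦next to e⟧ = {x : ⟨x, e⟩ ∈ ⟦next to⟧} = {b, d, e, f, h}
⟦farmer⟧ = {b, c, d, e, g, h}
… ∩ ⟦right of g⟧ = {b, c, d, e, g, h} ∩ {a, b, c, f, h} = {b, c, h}
… ∩ ⟦next to e⟧ = {b, c, h} ∩ {b, d, e, f, h} = {b, h}
… ∩ ⟦German⟧ = {b, h} ∩ {b, d, g, h} = {b, h}
… ∩ ⟦old⟧ = {b, h} ∩ {a, b, c, d, g} = {b}
⟦German old farmer right of g next to e⟧ = {b}; b ∈ this set.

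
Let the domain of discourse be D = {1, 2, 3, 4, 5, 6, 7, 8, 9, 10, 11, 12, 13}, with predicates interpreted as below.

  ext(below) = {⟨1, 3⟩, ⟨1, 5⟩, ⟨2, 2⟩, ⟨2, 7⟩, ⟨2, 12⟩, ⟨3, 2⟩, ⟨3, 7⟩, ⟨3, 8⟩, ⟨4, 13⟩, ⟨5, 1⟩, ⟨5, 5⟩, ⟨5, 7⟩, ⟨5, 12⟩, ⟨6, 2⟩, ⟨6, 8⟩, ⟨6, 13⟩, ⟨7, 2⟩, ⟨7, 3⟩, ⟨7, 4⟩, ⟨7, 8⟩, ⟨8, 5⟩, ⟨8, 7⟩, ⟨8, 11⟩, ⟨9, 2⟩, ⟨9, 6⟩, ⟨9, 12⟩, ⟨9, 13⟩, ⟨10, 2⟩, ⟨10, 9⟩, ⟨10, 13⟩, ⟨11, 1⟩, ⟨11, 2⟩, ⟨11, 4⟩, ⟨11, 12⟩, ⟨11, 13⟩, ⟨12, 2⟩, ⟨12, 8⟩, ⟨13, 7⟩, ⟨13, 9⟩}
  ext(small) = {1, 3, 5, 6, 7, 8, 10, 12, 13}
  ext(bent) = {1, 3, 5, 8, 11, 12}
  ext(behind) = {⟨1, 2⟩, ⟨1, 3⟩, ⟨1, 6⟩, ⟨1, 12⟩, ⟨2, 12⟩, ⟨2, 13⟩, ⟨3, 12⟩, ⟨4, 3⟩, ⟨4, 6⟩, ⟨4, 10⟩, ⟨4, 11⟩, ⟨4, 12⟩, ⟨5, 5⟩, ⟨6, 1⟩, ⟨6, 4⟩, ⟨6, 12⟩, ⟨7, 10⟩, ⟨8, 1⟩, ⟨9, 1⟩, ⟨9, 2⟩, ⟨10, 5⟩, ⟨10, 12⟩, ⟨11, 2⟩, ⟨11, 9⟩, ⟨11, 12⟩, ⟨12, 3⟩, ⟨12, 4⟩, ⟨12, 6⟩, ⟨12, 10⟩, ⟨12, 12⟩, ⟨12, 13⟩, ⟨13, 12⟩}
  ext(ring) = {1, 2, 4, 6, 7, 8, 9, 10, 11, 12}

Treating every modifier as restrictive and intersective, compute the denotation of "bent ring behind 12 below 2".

{11, 12}

⟦behind 12⟧ = {x : ⟨x, 12⟩ ∈ ⟦behind⟧} = {1, 2, 3, 4, 6, 10, 11, 12, 13}
⟦below 2⟧ = {x : ⟨x, 2⟩ ∈ ⟦below⟧} = {2, 3, 6, 7, 9, 10, 11, 12}
⟦ring⟧ = {1, 2, 4, 6, 7, 8, 9, 10, 11, 12}
… ∩ ⟦behind 12⟧ = {1, 2, 4, 6, 7, 8, 9, 10, 11, 12} ∩ {1, 2, 3, 4, 6, 10, 11, 12, 13} = {1, 2, 4, 6, 10, 11, 12}
… ∩ ⟦below 2⟧ = {1, 2, 4, 6, 10, 11, 12} ∩ {2, 3, 6, 7, 9, 10, 11, 12} = {2, 6, 10, 11, 12}
… ∩ ⟦bent⟧ = {2, 6, 10, 11, 12} ∩ {1, 3, 5, 8, 11, 12} = {11, 12}
So ⟦bent ring behind 12 below 2⟧ = {11, 12}.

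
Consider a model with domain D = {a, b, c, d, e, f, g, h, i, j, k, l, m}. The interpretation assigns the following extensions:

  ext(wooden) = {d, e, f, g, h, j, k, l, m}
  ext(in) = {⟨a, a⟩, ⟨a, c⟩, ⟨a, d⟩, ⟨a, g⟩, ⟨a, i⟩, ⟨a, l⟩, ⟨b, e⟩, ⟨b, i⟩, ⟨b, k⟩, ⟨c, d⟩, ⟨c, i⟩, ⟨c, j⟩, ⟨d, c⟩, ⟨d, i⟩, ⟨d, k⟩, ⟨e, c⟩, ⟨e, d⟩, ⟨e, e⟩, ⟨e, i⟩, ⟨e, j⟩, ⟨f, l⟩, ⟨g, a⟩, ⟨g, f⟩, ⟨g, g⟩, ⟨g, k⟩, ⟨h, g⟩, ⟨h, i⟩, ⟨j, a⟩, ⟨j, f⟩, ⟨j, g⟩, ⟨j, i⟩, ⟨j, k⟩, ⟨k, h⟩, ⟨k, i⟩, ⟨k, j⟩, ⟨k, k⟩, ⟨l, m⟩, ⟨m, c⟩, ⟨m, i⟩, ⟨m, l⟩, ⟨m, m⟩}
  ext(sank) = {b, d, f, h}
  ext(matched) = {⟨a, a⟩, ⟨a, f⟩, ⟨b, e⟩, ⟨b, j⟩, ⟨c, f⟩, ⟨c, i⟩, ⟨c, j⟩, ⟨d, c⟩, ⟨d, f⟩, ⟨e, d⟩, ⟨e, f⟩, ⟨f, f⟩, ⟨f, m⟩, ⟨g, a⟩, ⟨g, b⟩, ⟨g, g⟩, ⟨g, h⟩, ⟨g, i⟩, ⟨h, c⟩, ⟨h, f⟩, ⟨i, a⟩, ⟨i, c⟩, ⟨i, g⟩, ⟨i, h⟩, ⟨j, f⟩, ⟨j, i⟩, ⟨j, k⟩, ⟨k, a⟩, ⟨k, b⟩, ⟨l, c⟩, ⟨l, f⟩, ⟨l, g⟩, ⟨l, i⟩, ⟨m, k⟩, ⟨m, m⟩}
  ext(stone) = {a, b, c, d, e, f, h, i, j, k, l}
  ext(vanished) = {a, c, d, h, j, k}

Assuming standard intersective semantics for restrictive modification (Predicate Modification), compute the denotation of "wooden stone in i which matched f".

{d, e, h, j}

⟦in i⟧ = {x : ⟨x, i⟩ ∈ ⟦in⟧} = {a, b, c, d, e, h, j, k, m}
⟦which matched f⟧ = {x : ⟨x, f⟩ ∈ ⟦matched⟧} = {a, c, d, e, f, h, j, l}
⟦stone⟧ = {a, b, c, d, e, f, h, i, j, k, l}
… ∩ ⟦in i⟧ = {a, b, c, d, e, f, h, i, j, k, l} ∩ {a, b, c, d, e, h, j, k, m} = {a, b, c, d, e, h, j, k}
… ∩ ⟦which matched f⟧ = {a, b, c, d, e, h, j, k} ∩ {a, c, d, e, f, h, j, l} = {a, c, d, e, h, j}
… ∩ ⟦wooden⟧ = {a, c, d, e, h, j} ∩ {d, e, f, g, h, j, k, l, m} = {d, e, h, j}
So ⟦wooden stone in i which matched f⟧ = {d, e, h, j}.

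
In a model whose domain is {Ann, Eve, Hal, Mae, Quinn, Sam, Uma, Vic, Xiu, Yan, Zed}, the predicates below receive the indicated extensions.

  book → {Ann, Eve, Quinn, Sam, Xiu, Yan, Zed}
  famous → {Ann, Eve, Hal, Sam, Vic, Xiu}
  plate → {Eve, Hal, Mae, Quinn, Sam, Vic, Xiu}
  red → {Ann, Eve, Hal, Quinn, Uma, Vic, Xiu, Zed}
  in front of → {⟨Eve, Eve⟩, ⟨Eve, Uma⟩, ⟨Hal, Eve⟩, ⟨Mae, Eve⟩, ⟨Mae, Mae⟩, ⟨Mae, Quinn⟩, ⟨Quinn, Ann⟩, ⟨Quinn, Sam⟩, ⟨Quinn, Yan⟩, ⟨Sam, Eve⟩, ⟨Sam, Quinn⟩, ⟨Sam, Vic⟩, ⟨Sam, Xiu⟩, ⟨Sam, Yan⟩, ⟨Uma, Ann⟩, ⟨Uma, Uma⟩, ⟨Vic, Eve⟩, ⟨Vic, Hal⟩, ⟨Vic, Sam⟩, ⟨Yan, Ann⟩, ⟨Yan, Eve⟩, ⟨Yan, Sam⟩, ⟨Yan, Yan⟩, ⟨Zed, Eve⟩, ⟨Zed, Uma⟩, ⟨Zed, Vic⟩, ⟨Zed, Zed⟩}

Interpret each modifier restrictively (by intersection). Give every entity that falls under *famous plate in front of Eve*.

{Eve, Hal, Sam, Vic}

⟦in front of Eve⟧ = {x : ⟨x, Eve⟩ ∈ ⟦in front of⟧} = {Eve, Hal, Mae, Sam, Vic, Yan, Zed}
⟦plate⟧ = {Eve, Hal, Mae, Quinn, Sam, Vic, Xiu}
… ∩ ⟦in front of Eve⟧ = {Eve, Hal, Mae, Quinn, Sam, Vic, Xiu} ∩ {Eve, Hal, Mae, Sam, Vic, Yan, Zed} = {Eve, Hal, Mae, Sam, Vic}
… ∩ ⟦famous⟧ = {Eve, Hal, Mae, Sam, Vic} ∩ {Ann, Eve, Hal, Sam, Vic, Xiu} = {Eve, Hal, Sam, Vic}
So ⟦famous plate in front of Eve⟧ = {Eve, Hal, Sam, Vic}.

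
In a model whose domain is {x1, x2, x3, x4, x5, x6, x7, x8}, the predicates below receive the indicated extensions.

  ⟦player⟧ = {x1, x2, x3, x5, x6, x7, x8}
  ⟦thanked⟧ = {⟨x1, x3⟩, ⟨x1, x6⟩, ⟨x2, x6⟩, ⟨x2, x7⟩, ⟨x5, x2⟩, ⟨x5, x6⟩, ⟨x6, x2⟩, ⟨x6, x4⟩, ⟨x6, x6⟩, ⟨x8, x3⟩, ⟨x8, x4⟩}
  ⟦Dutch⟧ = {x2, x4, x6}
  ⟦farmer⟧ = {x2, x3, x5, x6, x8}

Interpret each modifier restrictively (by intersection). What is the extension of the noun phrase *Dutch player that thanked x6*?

{x2, x6}

⟦that thanked x6⟧ = {x : ⟨x, x6⟩ ∈ ⟦thanked⟧} = {x1, x2, x5, x6}
⟦player⟧ = {x1, x2, x3, x5, x6, x7, x8}
… ∩ ⟦that thanked x6⟧ = {x1, x2, x3, x5, x6, x7, x8} ∩ {x1, x2, x5, x6} = {x1, x2, x5, x6}
… ∩ ⟦Dutch⟧ = {x1, x2, x5, x6} ∩ {x2, x4, x6} = {x2, x6}
So ⟦Dutch player that thanked x6⟧ = {x2, x6}.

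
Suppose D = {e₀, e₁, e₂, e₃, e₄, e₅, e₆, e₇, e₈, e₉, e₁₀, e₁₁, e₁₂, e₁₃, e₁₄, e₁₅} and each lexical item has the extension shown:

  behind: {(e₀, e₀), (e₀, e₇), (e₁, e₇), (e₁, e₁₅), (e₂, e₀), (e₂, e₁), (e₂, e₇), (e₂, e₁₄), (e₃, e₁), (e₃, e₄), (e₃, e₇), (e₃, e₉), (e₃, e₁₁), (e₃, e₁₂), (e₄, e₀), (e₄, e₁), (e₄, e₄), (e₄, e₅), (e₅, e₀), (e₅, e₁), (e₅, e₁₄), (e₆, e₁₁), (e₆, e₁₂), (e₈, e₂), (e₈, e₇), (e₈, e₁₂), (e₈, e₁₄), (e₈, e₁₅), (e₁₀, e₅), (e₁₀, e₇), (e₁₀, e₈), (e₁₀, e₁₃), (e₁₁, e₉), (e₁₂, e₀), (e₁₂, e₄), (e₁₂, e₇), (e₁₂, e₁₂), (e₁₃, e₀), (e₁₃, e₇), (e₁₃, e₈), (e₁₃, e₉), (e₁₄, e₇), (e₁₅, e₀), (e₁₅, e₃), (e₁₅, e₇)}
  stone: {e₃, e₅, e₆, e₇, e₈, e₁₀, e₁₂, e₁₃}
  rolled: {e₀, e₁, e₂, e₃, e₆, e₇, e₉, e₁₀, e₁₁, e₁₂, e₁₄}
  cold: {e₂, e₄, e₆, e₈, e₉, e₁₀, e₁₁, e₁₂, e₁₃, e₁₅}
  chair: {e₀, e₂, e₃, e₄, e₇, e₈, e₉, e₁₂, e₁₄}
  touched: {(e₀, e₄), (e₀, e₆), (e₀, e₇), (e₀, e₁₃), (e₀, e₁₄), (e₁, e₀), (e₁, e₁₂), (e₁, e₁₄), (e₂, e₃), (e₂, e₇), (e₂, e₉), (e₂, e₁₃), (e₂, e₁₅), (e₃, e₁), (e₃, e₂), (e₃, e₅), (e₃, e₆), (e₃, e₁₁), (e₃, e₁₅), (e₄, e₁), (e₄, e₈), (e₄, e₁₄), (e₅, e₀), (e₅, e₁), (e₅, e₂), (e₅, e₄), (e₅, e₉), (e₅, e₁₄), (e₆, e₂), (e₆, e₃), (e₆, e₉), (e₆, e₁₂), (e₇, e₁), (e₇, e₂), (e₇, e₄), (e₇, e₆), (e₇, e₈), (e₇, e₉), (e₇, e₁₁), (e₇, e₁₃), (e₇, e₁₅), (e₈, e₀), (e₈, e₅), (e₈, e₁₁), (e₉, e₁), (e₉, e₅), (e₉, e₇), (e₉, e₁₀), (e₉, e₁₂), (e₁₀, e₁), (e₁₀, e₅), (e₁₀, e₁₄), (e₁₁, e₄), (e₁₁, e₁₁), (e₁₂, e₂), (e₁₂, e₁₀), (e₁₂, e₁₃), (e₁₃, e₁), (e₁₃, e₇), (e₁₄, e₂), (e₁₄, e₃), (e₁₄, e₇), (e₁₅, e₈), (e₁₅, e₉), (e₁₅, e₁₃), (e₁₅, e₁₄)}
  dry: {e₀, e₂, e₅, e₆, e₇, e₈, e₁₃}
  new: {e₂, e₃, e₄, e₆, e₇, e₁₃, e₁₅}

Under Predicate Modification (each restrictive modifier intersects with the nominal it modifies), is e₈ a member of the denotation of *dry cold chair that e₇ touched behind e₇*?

yes

⟦that e₇ touched⟧ = {x : ⟨e₇, x⟩ ∈ ⟦touched⟧} = {e₁, e₂, e₄, e₆, e₈, e₉, e₁₁, e₁₃, e₁₅}
⟦behind e₇⟧ = {x : ⟨x, e₇⟩ ∈ ⟦behind⟧} = {e₀, e₁, e₂, e₃, e₈, e₁₀, e₁₂, e₁₃, e₁₄, e₁₅}
⟦chair⟧ = {e₀, e₂, e₃, e₄, e₇, e₈, e₉, e₁₂, e₁₄}
… ∩ ⟦that e₇ touched⟧ = {e₀, e₂, e₃, e₄, e₇, e₈, e₉, e₁₂, e₁₄} ∩ {e₁, e₂, e₄, e₆, e₈, e₉, e₁₁, e₁₃, e₁₅} = {e₂, e₄, e₈, e₉}
… ∩ ⟦behind e₇⟧ = {e₂, e₄, e₈, e₉} ∩ {e₀, e₁, e₂, e₃, e₈, e₁₀, e₁₂, e₁₃, e₁₄, e₁₅} = {e₂, e₈}
… ∩ ⟦dry⟧ = {e₂, e₈} ∩ {e₀, e₂, e₅, e₆, e₇, e₈, e₁₃} = {e₂, e₈}
… ∩ ⟦cold⟧ = {e₂, e₈} ∩ {e₂, e₄, e₆, e₈, e₉, e₁₀, e₁₁, e₁₂, e₁₃, e₁₅} = {e₂, e₈}
⟦dry cold chair that e₇ touched behind e₇⟧ = {e₂, e₈}; e₈ ∈ this set.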